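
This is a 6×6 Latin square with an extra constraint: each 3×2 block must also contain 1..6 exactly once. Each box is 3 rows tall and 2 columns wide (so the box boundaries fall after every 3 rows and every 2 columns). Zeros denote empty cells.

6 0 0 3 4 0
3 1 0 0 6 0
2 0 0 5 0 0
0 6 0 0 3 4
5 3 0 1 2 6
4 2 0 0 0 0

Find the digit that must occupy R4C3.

R1C2 = 5 (sole candidate).
R3C2 = 4 (sole candidate).
R3C5 = 1 (sole candidate).
R3C6 = 3 (sole candidate).
R4C1 = 1 (sole candidate).
R4C4 = 2 (sole candidate).
R5C3 = 4 (sole candidate).
R6C4 = 6 (sole candidate).
R6C5 = 5 (sole candidate).
R6C6 = 1 (sole candidate).
R1C6 = 2 (sole candidate).
R2C3 = 2 (sole candidate).
R2C4 = 4 (sole candidate).
R2C6 = 5 (sole candidate).
R3C3 = 6 (sole candidate).
R4C3 = 5: row 4 has {1,2,3,4,6}; col 3 has {2,4,6}; box has {1,2,4,6} → only 5 remains.

5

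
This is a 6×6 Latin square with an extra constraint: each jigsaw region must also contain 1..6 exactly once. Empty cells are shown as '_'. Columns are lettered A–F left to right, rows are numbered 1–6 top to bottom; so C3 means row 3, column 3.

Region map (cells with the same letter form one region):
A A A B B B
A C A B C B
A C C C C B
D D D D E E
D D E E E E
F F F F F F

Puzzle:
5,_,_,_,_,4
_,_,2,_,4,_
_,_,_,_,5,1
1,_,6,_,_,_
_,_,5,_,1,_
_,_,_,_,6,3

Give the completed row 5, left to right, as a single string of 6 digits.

C3 = 3 (sole candidate).
F4 = 2 (sole candidate).
F5 = 6: row 5 has {1,5}; col 6 has {1,2,3,4}; region has {1,2,5} → only 6 remains.
C1 = 1 (sole candidate).
F2 = 5 (sole candidate).
E4 = 3 (sole candidate).
D5 = 4: row 5 has {1,5,6}; col 4 has {}; region has {1,2,3,5,6} → only 4 remains.
C6 = 4 (sole candidate).
E1 = 2 (sole candidate).
D4 = 5 (sole candidate).
A6 = 2 (sole candidate).
D6 = 1 (sole candidate).
B4 = 4 (sole candidate).
A5 = 3: row 5 has {1,4,5,6}; col 1 has {1,2,5}; region has {1,4,5,6} → only 3 remains.
B5 = 2: row 5 has {1,3,4,5,6}; col 2 has {4}; region has {1,3,4,5,6} → only 2 remains.

325416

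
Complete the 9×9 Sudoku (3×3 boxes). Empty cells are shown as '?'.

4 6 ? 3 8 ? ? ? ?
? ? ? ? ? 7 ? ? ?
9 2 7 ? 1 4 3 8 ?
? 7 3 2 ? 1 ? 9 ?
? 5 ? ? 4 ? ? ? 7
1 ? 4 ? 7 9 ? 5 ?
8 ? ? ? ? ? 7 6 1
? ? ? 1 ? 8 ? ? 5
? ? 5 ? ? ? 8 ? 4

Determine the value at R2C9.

R1C3 = 1 (sole candidate).
R2C3 = 8 (sole candidate).
R3C9 = 6 (sole candidate).
R4C1 = 6 (sole candidate).
R4C5 = 5 (sole candidate).
R4C7 = 4 (sole candidate).
R4C9 = 8 (sole candidate).
R5C1 = 2 (sole candidate).
R5C3 = 9 (sole candidate).
R6C2 = 8 (sole candidate).
R6C4 = 6 (sole candidate).
R6C7 = 2 (sole candidate).
R6C9 = 3 (sole candidate).
R7C3 = 2 (sole candidate).
R8C3 = 6 (sole candidate).
R8C7 = 9 (sole candidate).
R1C7 = 5 (sole candidate).
R2C2 = 3 (sole candidate).
R2C7 = 1 (sole candidate).
R3C4 = 5 (sole candidate).
R5C4 = 8 (sole candidate).
R5C6 = 3 (sole candidate).
R5C7 = 6 (sole candidate).
R5C8 = 1 (sole candidate).
R7C6 = 5 (sole candidate).
R8C2 = 4 (sole candidate).
R1C6 = 2 (sole candidate).
R1C8 = 7 (sole candidate).
R1C9 = 9 (sole candidate).
R2C1 = 5 (sole candidate).
R2C4 = 9 (sole candidate).
R2C5 = 6 (sole candidate).
R2C9 = 2: row 2 has {1,3,5,6,7,8,9}; col 9 has {1,3,4,5,6,7,8,9}; box has {1,3,5,6,7,8,9} → only 2 remains.

2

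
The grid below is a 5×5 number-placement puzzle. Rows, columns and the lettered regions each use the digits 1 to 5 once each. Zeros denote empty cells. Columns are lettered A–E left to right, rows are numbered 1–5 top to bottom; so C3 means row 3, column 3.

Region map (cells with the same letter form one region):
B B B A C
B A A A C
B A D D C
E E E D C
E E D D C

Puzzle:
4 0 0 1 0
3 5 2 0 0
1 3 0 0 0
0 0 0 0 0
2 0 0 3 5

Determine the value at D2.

4

B1 = 2 (sole candidate).
C1 = 5 (sole candidate).
E1 = 3 (sole candidate).
D2 = 4: row 2 has {2,3,5}; col 4 has {1,3}; region has {1,2,3,5} → only 4 remains.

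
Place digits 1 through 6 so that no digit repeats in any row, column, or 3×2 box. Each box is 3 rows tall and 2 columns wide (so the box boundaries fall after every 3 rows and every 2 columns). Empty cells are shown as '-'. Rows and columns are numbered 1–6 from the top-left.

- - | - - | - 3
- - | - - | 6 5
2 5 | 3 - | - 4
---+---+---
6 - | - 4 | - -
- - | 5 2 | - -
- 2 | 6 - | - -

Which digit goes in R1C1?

R2C4 = 1 (sole candidate).
R3C4 = 6 (sole candidate).
R3C5 = 1 (sole candidate).
R4C3 = 1 (sole candidate).
R4C6 = 2 (sole candidate).
R6C4 = 3 (sole candidate).
R6C6 = 1 (sole candidate).
R1C4 = 5 (sole candidate).
R1C5 = 2 (sole candidate).
R4C2 = 3 (sole candidate).
R4C5 = 5 (sole candidate).
R5C6 = 6 (sole candidate).
R6C5 = 4 (sole candidate).
R1C3 = 4 (sole candidate).
R2C2 = 4 (sole candidate).
R2C3 = 2 (sole candidate).
R5C2 = 1 (sole candidate).
R5C5 = 3 (sole candidate).
R6C1 = 5 (sole candidate).
R1C1 = 1: row 1 has {2,3,4,5}; col 1 has {2,5,6}; box has {2,4,5} → only 1 remains.

1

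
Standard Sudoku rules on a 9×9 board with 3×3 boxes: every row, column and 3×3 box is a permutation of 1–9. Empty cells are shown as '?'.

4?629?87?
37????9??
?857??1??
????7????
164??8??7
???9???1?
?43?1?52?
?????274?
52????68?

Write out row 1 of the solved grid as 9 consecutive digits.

row 1, column 2 = 1: row 1 has {2,4,6,7,8,9}; col 2 has {2,4,6,7,8}; box has {3,4,5,6,7,8} → only 1 remains.
row 2, column 3 = 2: row 2 has {3,7,9}; col 3 has {3,4,5,6}; box has {1,3,4,5,6,7,8} → only 2 remains.
row 3, column 1 = 9: row 3 has {1,5,7,8}; col 1 has {1,3,4,5}; box has {1,2,3,4,5,6,7,8} → only 9 remains.
row 7, column 9 = 9: row 7 has {1,2,3,4,5}; col 9 has {7}; box has {2,4,5,6,7,8} → only 9 remains.
row 8, column 2 = 9: row 8 has {2,4,7}; col 2 has {1,2,4,6,7,8}; box has {2,3,4,5} → only 9 remains.
row 3, column 9 = 2: in row 3, 2 can only go here (every other open cell in that row sees a 2).
row 5, column 8 = 9: in row 5, 9 can only go here (every other open cell in that row sees a 9).
row 4, column 3 = 9: in row 4, 9 can only go here (every other open cell in that row sees a 9).
row 9, column 6 = 9: in row 9, 9 can only go here (every other open cell in that row sees a 9).
row 9, column 3 = 7: in row 9, 7 can only go here (every other open cell in that row sees a 7).
row 6, column 3 = 8: row 6 has {1,9}; col 3 has {2,3,4,5,6,7,9}; box has {1,4,6,9} → only 8 remains.
row 8, column 3 = 1: row 8 has {2,4,7,9}; col 3 has {2,3,4,5,6,7,8,9}; box has {2,3,4,5,7,9} → only 1 remains.
row 8, column 9 = 3: row 8 has {1,2,4,7,9}; col 9 has {2,7,9}; box has {2,4,5,6,7,8,9} → only 3 remains.
row 9, column 9 = 1: row 9 has {2,5,6,7,8,9}; col 9 has {2,3,7,9}; box has {2,3,4,5,6,7,8,9} → only 1 remains.
row 1, column 9 = 5: row 1 has {1,2,4,6,7,8,9}; col 9 has {1,2,3,7,9}; box has {1,2,7,8,9} → only 5 remains.
row 2, column 8 = 6: row 2 has {2,3,7,9}; col 8 has {1,2,4,7,8,9}; box has {1,2,5,7,8,9} → only 6 remains.
row 2, column 9 = 4: row 2 has {2,3,6,7,9}; col 9 has {1,2,3,5,7,9}; box has {1,2,5,6,7,8,9} → only 4 remains.
row 3, column 8 = 3: row 3 has {1,2,5,7,8,9}; col 8 has {1,2,4,6,7,8,9}; box has {1,2,4,5,6,7,8,9} → only 3 remains.
row 4, column 1 = 2: row 4 has {7,9}; col 1 has {1,3,4,5,9}; box has {1,4,6,8,9} → only 2 remains.
row 4, column 8 = 5: row 4 has {2,7,9}; col 8 has {1,2,3,4,6,7,8,9}; box has {1,7,9} → only 5 remains.
row 6, column 1 = 7: row 6 has {1,8,9}; col 1 has {1,2,3,4,5,9}; box has {1,2,4,6,8,9} → only 7 remains.
row 6, column 9 = 6: row 6 has {1,7,8,9}; col 9 has {1,2,3,4,5,7,9}; box has {1,5,7,9} → only 6 remains.
row 1, column 6 = 3: row 1 has {1,2,4,5,6,7,8,9}; col 6 has {2,8,9}; box has {2,7,9} → only 3 remains.

416293875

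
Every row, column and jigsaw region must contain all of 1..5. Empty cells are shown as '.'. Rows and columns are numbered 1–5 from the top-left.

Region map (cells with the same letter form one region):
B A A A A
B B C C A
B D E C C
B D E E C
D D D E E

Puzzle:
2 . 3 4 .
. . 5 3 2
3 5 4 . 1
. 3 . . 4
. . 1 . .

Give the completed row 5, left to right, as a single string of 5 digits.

42153

r1c2 = 1: row 1 has {2,3,4}; col 2 has {3,5}; region has {2,3,4} → only 1 remains.
r1c5 = 5: row 1 has {1,2,3,4}; col 5 has {1,2,4}; region has {1,2,3,4} → only 5 remains.
r2c2 = 4: row 2 has {2,3,5}; col 2 has {1,3,5}; region has {2,3} → only 4 remains.
r3c4 = 2: row 3 has {1,3,4,5}; col 4 has {3,4}; region has {1,3,4,5} → only 2 remains.
r4c3 = 2: row 4 has {3,4}; col 3 has {1,3,4,5}; region has {4} → only 2 remains.
r5c1 = 4: row 5 has {1}; col 1 has {2,3}; region has {1,3,5} → only 4 remains.
r5c2 = 2: row 5 has {1,4}; col 2 has {1,3,4,5}; region has {1,3,4,5} → only 2 remains.
r5c4 = 5: row 5 has {1,2,4}; col 4 has {2,3,4}; region has {2,4} → only 5 remains.
r5c5 = 3: row 5 has {1,2,4,5}; col 5 has {1,2,4,5}; region has {2,4,5} → only 3 remains.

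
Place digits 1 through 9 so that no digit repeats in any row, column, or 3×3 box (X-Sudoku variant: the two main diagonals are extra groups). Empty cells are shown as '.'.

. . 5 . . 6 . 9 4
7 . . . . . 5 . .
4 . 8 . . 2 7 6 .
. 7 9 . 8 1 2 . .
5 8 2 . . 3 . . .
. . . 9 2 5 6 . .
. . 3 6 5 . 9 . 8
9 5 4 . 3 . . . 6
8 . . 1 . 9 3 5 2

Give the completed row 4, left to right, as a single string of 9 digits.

679481235

R2C8 = 2: row 2 has {5,7}; col 8 has {5,6,9}; box has {4,5,6,7,9}; anti-diagonal has {1,3,4,5,7,8,9} → only 2 remains.
R4C4 = 4: row 4 has {1,2,7,8,9}; col 4 has {1,6,9}; box has {1,2,3,5,8,9}; main diagonal has {2,5,8,9} → only 4 remains.
R4C8 = 3: row 4 has {1,2,4,7,8,9}; col 8 has {2,5,6,9}; box has {2,6} → only 3 remains.
R4C9 = 5: row 4 has {1,2,3,4,7,8,9}; col 9 has {2,4,6,8}; box has {2,3,6} → only 5 remains.
R5C4 = 7: row 5 has {2,3,5,8}; col 4 has {1,4,6,9}; box has {1,2,3,4,5,8,9} → only 7 remains.
R5C5 = 6: row 5 has {2,3,5,7,8}; col 5 has {2,3,5,8}; box has {1,2,3,4,5,7,8,9}; main diagonal has {2,4,5,8,9}; anti-diagonal has {1,2,3,4,5,7,8,9} → only 6 remains.
R6C3 = 1: row 6 has {2,5,6,9}; col 3 has {2,3,4,5,8,9}; box has {2,5,7,8,9} → only 1 remains.
R6C9 = 7: row 6 has {1,2,5,6,9}; col 9 has {2,4,5,6,8}; box has {2,3,5,6} → only 7 remains.
R8C7 = 1: row 8 has {3,4,5,6,9}; col 7 has {2,3,5,6,7,9}; box has {2,3,5,6,8,9} → only 1 remains.
R8C8 = 7: row 8 has {1,3,4,5,6,9}; col 8 has {2,3,5,6,9}; box has {1,2,3,5,6,8,9}; main diagonal has {2,4,5,6,8,9} → only 7 remains.
R9C2 = 6: row 9 has {1,2,3,5,8,9}; col 2 has {5,7,8}; box has {3,4,5,8,9} → only 6 remains.
R9C3 = 7: row 9 has {1,2,3,5,6,8,9}; col 3 has {1,2,3,4,5,8,9}; box has {3,4,5,6,8,9} → only 7 remains.
R9C5 = 4: row 9 has {1,2,3,5,6,7,8,9}; col 5 has {2,3,5,6,8}; box has {1,3,5,6,9} → only 4 remains.
R1C7 = 8: row 1 has {4,5,6,9}; col 7 has {1,2,3,5,6,7,9}; box has {2,4,5,6,7,9} → only 8 remains.
R2C3 = 6: row 2 has {2,5,7}; col 3 has {1,2,3,4,5,7,8,9}; box has {4,5,7,8} → only 6 remains.
R4C1 = 6: row 4 has {1,2,3,4,5,7,8,9}; col 1 has {4,5,7,8,9}; box has {1,2,5,7,8,9} → only 6 remains.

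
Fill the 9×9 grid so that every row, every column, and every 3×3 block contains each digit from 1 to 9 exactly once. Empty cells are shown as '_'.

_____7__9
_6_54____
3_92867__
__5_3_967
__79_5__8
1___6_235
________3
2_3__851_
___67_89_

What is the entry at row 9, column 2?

4

row 1, column 5 = 1: row 1 has {7,9}; col 5 has {3,4,6,7,8}; box has {2,4,5,6,7,8} → only 1 remains.
row 5, column 5 = 2: row 5 has {5,7,8,9}; col 5 has {1,3,4,6,7,8}; box has {3,5,6,9} → only 2 remains.
row 5, column 8 = 4: row 5 has {2,5,7,8,9}; col 8 has {1,3,6,9}; box has {2,3,5,6,7,8,9} → only 4 remains.
row 6, column 6 = 4: row 6 has {1,2,3,5,6}; col 6 has {5,6,7,8}; box has {2,3,5,6,9} → only 4 remains.
row 8, column 4 = 4: row 8 has {1,2,3,5,8}; col 4 has {2,5,6,9}; box has {6,7,8} → only 4 remains.
row 8, column 5 = 9: row 8 has {1,2,3,4,5,8}; col 5 has {1,2,3,4,6,7,8}; box has {4,6,7,8} → only 9 remains.
row 8, column 9 = 6: row 8 has {1,2,3,4,5,8,9}; col 9 has {3,5,7,8,9}; box has {1,3,5,8,9} → only 6 remains.
row 1, column 4 = 3: row 1 has {1,7,9}; col 4 has {2,4,5,6,9}; box has {1,2,4,5,6,7,8} → only 3 remains.
row 2, column 6 = 9: row 2 has {4,5,6}; col 6 has {4,5,6,7,8}; box has {1,2,3,4,5,6,7,8} → only 9 remains.
row 3, column 8 = 5: row 3 has {2,3,6,7,8,9}; col 8 has {1,3,4,6,9}; box has {7,9} → only 5 remains.
row 4, column 6 = 1: row 4 has {3,5,6,7,9}; col 6 has {4,5,6,7,8,9}; box has {2,3,4,5,6,9} → only 1 remains.
row 5, column 1 = 6: row 5 has {2,4,5,7,8,9}; col 1 has {1,2,3}; box has {1,5,7} → only 6 remains.
row 5, column 2 = 3: row 5 has {2,4,5,6,7,8,9}; col 2 has {6}; box has {1,5,6,7} → only 3 remains.
row 5, column 7 = 1: row 5 has {2,3,4,5,6,7,8,9}; col 7 has {2,5,7,8,9}; box has {2,3,4,5,6,7,8,9} → only 1 remains.
row 6, column 3 = 8: row 6 has {1,2,3,4,5,6}; col 3 has {3,5,7,9}; box has {1,3,5,6,7} → only 8 remains.
row 6, column 4 = 7: row 6 has {1,2,3,4,5,6,8}; col 4 has {2,3,4,5,6,9}; box has {1,2,3,4,5,6,9} → only 7 remains.
row 7, column 4 = 1: row 7 has {3}; col 4 has {2,3,4,5,6,7,9}; box has {4,6,7,8,9} → only 1 remains.
row 7, column 5 = 5: row 7 has {1,3}; col 5 has {1,2,3,4,6,7,8,9}; box has {1,4,6,7,8,9} → only 5 remains.
row 7, column 6 = 2: row 7 has {1,3,5}; col 6 has {1,4,5,6,7,8,9}; box has {1,4,5,6,7,8,9} → only 2 remains.
row 7, column 7 = 4: row 7 has {1,2,3,5}; col 7 has {1,2,5,7,8,9}; box has {1,3,5,6,8,9} → only 4 remains.
row 7, column 8 = 7: row 7 has {1,2,3,4,5}; col 8 has {1,3,4,5,6,9}; box has {1,3,4,5,6,8,9} → only 7 remains.
row 8, column 2 = 7: row 8 has {1,2,3,4,5,6,8,9}; col 2 has {3,6}; box has {2,3} → only 7 remains.
row 9, column 6 = 3: row 9 has {6,7,8,9}; col 6 has {1,2,4,5,6,7,8,9}; box has {1,2,4,5,6,7,8,9} → only 3 remains.
row 9, column 9 = 2: row 9 has {3,6,7,8,9}; col 9 has {3,5,6,7,8,9}; box has {1,3,4,5,6,7,8,9} → only 2 remains.
row 1, column 7 = 6: row 1 has {1,3,7,9}; col 7 has {1,2,4,5,7,8,9}; box has {5,7,9} → only 6 remains.
row 2, column 7 = 3: row 2 has {4,5,6,9}; col 7 has {1,2,4,5,6,7,8,9}; box has {5,6,7,9} → only 3 remains.
row 2, column 9 = 1: row 2 has {3,4,5,6,9}; col 9 has {2,3,5,6,7,8,9}; box has {3,5,6,7,9} → only 1 remains.
row 3, column 9 = 4: row 3 has {2,3,5,6,7,8,9}; col 9 has {1,2,3,5,6,7,8,9}; box has {1,3,5,6,7,9} → only 4 remains.
row 4, column 1 = 4: row 4 has {1,3,5,6,7,9}; col 1 has {1,2,3,6}; box has {1,3,5,6,7,8} → only 4 remains.
row 4, column 2 = 2: row 4 has {1,3,4,5,6,7,9}; col 2 has {3,6,7}; box has {1,3,4,5,6,7,8} → only 2 remains.
row 4, column 4 = 8: row 4 has {1,2,3,4,5,6,7,9}; col 4 has {1,2,3,4,5,6,7,9}; box has {1,2,3,4,5,6,7,9} → only 8 remains.
row 6, column 2 = 9: row 6 has {1,2,3,4,5,6,7,8}; col 2 has {2,3,6,7}; box has {1,2,3,4,5,6,7,8} → only 9 remains.
row 7, column 2 = 8: row 7 has {1,2,3,4,5,7}; col 2 has {2,3,6,7,9}; box has {2,3,7} → only 8 remains.
row 7, column 3 = 6: row 7 has {1,2,3,4,5,7,8}; col 3 has {3,5,7,8,9}; box has {2,3,7,8} → only 6 remains.
row 9, column 1 = 5: row 9 has {2,3,6,7,8,9}; col 1 has {1,2,3,4,6}; box has {2,3,6,7,8} → only 5 remains.
row 1, column 1 = 8: row 1 has {1,3,6,7,9}; col 1 has {1,2,3,4,5,6}; box has {3,6,9} → only 8 remains.
row 1, column 8 = 2: row 1 has {1,3,6,7,8,9}; col 8 has {1,3,4,5,6,7,9}; box has {1,3,4,5,6,7,9} → only 2 remains.
row 2, column 1 = 7: row 2 has {1,3,4,5,6,9}; col 1 has {1,2,3,4,5,6,8}; box has {3,6,8,9} → only 7 remains.
row 2, column 3 = 2: row 2 has {1,3,4,5,6,7,9}; col 3 has {3,5,6,7,8,9}; box has {3,6,7,8,9} → only 2 remains.
row 2, column 8 = 8: row 2 has {1,2,3,4,5,6,7,9}; col 8 has {1,2,3,4,5,6,7,9}; box has {1,2,3,4,5,6,7,9} → only 8 remains.
row 3, column 2 = 1: row 3 has {2,3,4,5,6,7,8,9}; col 2 has {2,3,6,7,8,9}; box has {2,3,6,7,8,9} → only 1 remains.
row 7, column 1 = 9: row 7 has {1,2,3,4,5,6,7,8}; col 1 has {1,2,3,4,5,6,7,8}; box has {2,3,5,6,7,8} → only 9 remains.
row 9, column 2 = 4: row 9 has {2,3,5,6,7,8,9}; col 2 has {1,2,3,6,7,8,9}; box has {2,3,5,6,7,8,9} → only 4 remains.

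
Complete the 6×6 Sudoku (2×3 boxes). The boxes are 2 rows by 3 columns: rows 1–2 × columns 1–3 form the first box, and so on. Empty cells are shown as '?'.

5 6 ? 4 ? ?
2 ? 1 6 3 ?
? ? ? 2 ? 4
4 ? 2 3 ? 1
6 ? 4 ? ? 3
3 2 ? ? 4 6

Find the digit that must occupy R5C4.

5

R1C3 = 3 (sole candidate).
R1C6 = 2 (sole candidate).
R2C2 = 4 (sole candidate).
R2C6 = 5 (sole candidate).
R3C1 = 1 (sole candidate).
R4C2 = 5 (sole candidate).
R4C5 = 6 (sole candidate).
R5C2 = 1 (sole candidate).
R5C4 = 5: row 5 has {1,3,4,6}; col 4 has {2,3,4,6}; box has {3,4,6} → only 5 remains.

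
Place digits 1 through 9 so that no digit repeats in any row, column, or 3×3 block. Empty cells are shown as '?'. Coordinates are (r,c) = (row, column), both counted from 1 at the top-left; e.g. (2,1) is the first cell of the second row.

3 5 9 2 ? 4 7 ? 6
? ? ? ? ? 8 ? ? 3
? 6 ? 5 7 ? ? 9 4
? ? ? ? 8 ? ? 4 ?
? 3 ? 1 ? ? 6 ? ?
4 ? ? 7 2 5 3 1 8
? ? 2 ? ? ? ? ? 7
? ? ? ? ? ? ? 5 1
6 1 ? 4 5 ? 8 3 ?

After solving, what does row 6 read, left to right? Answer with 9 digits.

496725318

(1,5) = 1: row 1 has {2,3,4,5,6,7,9}; col 5 has {2,5,7,8}; box has {2,4,5,7,8} → only 1 remains.
(1,8) = 8: row 1 has {1,2,3,4,5,6,7,9}; col 8 has {1,3,4,5,9}; box has {3,4,6,7,9} → only 8 remains.
(2,8) = 2: row 2 has {3,8}; col 8 has {1,3,4,5,8,9}; box has {3,4,6,7,8,9} → only 2 remains.
(3,6) = 3: row 3 has {4,5,6,7,9}; col 6 has {4,5,8}; box has {1,2,4,5,7,8} → only 3 remains.
(3,7) = 1: row 3 has {3,4,5,6,7,9}; col 7 has {3,6,7,8}; box has {2,3,4,6,7,8,9} → only 1 remains.
(5,6) = 9: row 5 has {1,3,6}; col 6 has {3,4,5,8}; box has {1,2,5,7,8} → only 9 remains.
(5,8) = 7: row 5 has {1,3,6,9}; col 8 has {1,2,3,4,5,8,9}; box has {1,3,4,6,8} → only 7 remains.
(6,2) = 9: row 6 has {1,2,3,4,5,7,8}; col 2 has {1,3,5,6}; box has {3,4} → only 9 remains.
(6,3) = 6: row 6 has {1,2,3,4,5,7,8,9}; col 3 has {2,9}; box has {3,4,9} → only 6 remains.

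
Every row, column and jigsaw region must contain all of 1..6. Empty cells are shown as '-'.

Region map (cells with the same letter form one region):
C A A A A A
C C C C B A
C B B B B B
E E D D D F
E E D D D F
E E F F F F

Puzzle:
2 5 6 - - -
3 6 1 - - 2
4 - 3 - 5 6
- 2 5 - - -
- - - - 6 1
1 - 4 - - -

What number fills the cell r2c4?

5

r2c4 = 5: row 2 has {1,2,3,6}; col 4 has {}; region has {1,2,3,4,6} → only 5 remains.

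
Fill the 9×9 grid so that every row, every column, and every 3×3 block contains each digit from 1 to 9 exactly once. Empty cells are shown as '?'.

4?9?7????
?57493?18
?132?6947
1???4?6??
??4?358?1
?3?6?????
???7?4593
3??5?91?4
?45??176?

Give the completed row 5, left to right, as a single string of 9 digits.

r1c6 = 8: row 1 has {4,7,9}; col 6 has {1,3,4,5,6,9}; box has {2,3,4,6,7,9} → only 8 remains.
r2c7 = 2: row 2 has {1,3,4,5,7,8,9}; col 7 has {1,5,6,7,8,9}; box has {1,4,7,8,9} → only 2 remains.
r3c1 = 8: row 3 has {1,2,3,4,6,7,9}; col 1 has {1,3,4}; box has {1,3,4,5,7,9} → only 8 remains.
r3c5 = 5: row 3 has {1,2,3,4,6,7,8,9}; col 5 has {3,4,7,9}; box has {2,3,4,6,7,8,9} → only 5 remains.
r5c4 = 9: row 5 has {1,3,4,5,8}; col 4 has {2,4,5,6,7}; box has {3,4,5,6} → only 9 remains.
r6c7 = 4: row 6 has {3,6}; col 7 has {1,2,5,6,7,8,9}; box has {1,6,8} → only 4 remains.
r9c9 = 2: row 9 has {1,4,5,6,7}; col 9 has {1,3,4,7,8}; box has {1,3,4,5,6,7,9} → only 2 remains.
r1c4 = 1: row 1 has {4,7,8,9}; col 4 has {2,4,5,6,7,9}; box has {2,3,4,5,6,7,8,9} → only 1 remains.
r1c7 = 3: row 1 has {1,4,7,8,9}; col 7 has {1,2,4,5,6,7,8,9}; box has {1,2,4,7,8,9} → only 3 remains.
r1c8 = 5: row 1 has {1,3,4,7,8,9}; col 8 has {1,4,6,9}; box has {1,2,3,4,7,8,9} → only 5 remains.
r1c9 = 6: row 1 has {1,3,4,5,7,8,9}; col 9 has {1,2,3,4,7,8}; box has {1,2,3,4,5,7,8,9} → only 6 remains.
r2c1 = 6: row 2 has {1,2,3,4,5,7,8,9}; col 1 has {1,3,4,8}; box has {1,3,4,5,7,8,9} → only 6 remains.
r4c4 = 8: row 4 has {1,4,6}; col 4 has {1,2,4,5,6,7,9}; box has {3,4,5,6,9} → only 8 remains.
r7c1 = 2: row 7 has {3,4,5,7,9}; col 1 has {1,3,4,6,8}; box has {3,4,5} → only 2 remains.
r8c8 = 8: row 8 has {1,3,4,5,9}; col 8 has {1,4,5,6,9}; box has {1,2,3,4,5,6,7,9} → only 8 remains.
r9c1 = 9: row 9 has {1,2,4,5,6,7}; col 1 has {1,2,3,4,6,8}; box has {2,3,4,5} → only 9 remains.
r9c4 = 3: row 9 has {1,2,4,5,6,7,9}; col 4 has {1,2,4,5,6,7,8,9}; box has {1,4,5,7,9} → only 3 remains.
r9c5 = 8: row 9 has {1,2,3,4,5,6,7,9}; col 5 has {3,4,5,7,9}; box has {1,3,4,5,7,9} → only 8 remains.
r1c2 = 2: row 1 has {1,3,4,5,6,7,8,9}; col 2 has {1,3,4,5}; box has {1,3,4,5,6,7,8,9} → only 2 remains.
r4c3 = 2: row 4 has {1,4,6,8}; col 3 has {3,4,5,7,9}; box has {1,3,4} → only 2 remains.
r4c6 = 7: row 4 has {1,2,4,6,8}; col 6 has {1,3,4,5,6,8,9}; box has {3,4,5,6,8,9} → only 7 remains.
r4c8 = 3: row 4 has {1,2,4,6,7,8}; col 8 has {1,4,5,6,8,9}; box has {1,4,6,8} → only 3 remains.
r5c1 = 7: row 5 has {1,3,4,5,8,9}; col 1 has {1,2,3,4,6,8,9}; box has {1,2,3,4} → only 7 remains.
r5c2 = 6: row 5 has {1,3,4,5,7,8,9}; col 2 has {1,2,3,4,5}; box has {1,2,3,4,7} → only 6 remains.
r5c8 = 2: row 5 has {1,3,4,5,6,7,8,9}; col 8 has {1,3,4,5,6,8,9}; box has {1,3,4,6,8} → only 2 remains.

764935821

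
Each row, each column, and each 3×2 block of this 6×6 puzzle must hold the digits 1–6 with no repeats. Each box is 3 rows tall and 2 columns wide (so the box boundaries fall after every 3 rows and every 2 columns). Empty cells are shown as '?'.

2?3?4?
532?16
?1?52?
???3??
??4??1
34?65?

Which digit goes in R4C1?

1

R1C2 = 6: row 1 has {2,3,4}; col 2 has {1,3,4}; box has {1,2,3,5} → only 6 remains.
R1C4 = 1: row 1 has {2,3,4,6}; col 4 has {3,5,6}; box has {2,3,5} → only 1 remains.
R1C6 = 5: row 1 has {1,2,3,4,6}; col 6 has {1,6}; box has {1,2,4,6} → only 5 remains.
R2C4 = 4: row 2 has {1,2,3,5,6}; col 4 has {1,3,5,6}; box has {1,2,3,5} → only 4 remains.
R3C1 = 4: row 3 has {1,2,5}; col 1 has {2,3,5}; box has {1,2,3,5,6} → only 4 remains.
R3C3 = 6: row 3 has {1,2,4,5}; col 3 has {2,3,4}; box has {1,2,3,4,5} → only 6 remains.
R3C6 = 3: row 3 has {1,2,4,5,6}; col 6 has {1,5,6}; box has {1,2,4,5,6} → only 3 remains.
R4C5 = 6: row 4 has {3}; col 5 has {1,2,4,5}; box has {1,5} → only 6 remains.
R5C1 = 6: row 5 has {1,4}; col 1 has {2,3,4,5}; box has {3,4} → only 6 remains.
R5C4 = 2: row 5 has {1,4,6}; col 4 has {1,3,4,5,6}; box has {3,4,6} → only 2 remains.
R5C5 = 3: row 5 has {1,2,4,6}; col 5 has {1,2,4,5,6}; box has {1,5,6} → only 3 remains.
R6C3 = 1: row 6 has {3,4,5,6}; col 3 has {2,3,4,6}; box has {2,3,4,6} → only 1 remains.
R6C6 = 2: row 6 has {1,3,4,5,6}; col 6 has {1,3,5,6}; box has {1,3,5,6} → only 2 remains.
R4C1 = 1: row 4 has {3,6}; col 1 has {2,3,4,5,6}; box has {3,4,6} → only 1 remains.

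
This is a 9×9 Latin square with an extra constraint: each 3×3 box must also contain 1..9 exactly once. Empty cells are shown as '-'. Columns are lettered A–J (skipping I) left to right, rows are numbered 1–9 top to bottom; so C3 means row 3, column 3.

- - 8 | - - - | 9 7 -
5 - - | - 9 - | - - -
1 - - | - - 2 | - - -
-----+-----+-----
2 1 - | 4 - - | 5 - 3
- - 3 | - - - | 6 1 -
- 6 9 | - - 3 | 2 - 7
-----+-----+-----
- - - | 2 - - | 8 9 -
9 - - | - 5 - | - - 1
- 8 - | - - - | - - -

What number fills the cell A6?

C4 = 7 (sole candidate).
H4 = 8 (sole candidate).
H6 = 4 (sole candidate).
E4 = 6 (sole candidate).
F4 = 9 (sole candidate).
J5 = 9 (sole candidate).
A6 = 8: row 6 has {2,3,4,6,7,9}; col 1 has {1,2,5,9}; box has {1,2,3,6,7,9} → only 8 remains.

8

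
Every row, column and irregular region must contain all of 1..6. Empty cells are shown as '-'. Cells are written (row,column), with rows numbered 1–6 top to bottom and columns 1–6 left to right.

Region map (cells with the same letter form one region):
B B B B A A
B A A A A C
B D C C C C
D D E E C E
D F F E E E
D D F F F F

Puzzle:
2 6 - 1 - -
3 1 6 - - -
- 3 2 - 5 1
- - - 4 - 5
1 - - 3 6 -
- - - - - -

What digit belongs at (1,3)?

(2,6) = 4 (sole candidate).
(3,1) = 4 (sole candidate).
(3,4) = 6 (sole candidate).
(4,1) = 6 (sole candidate).
(4,2) = 2 (sole candidate).
(4,3) = 1 (sole candidate).
(4,5) = 3 (sole candidate).
(5,6) = 2 (sole candidate).
(6,1) = 5 (sole candidate).
(6,2) = 4 (sole candidate).
(6,3) = 3 (sole candidate).
(6,4) = 2 (sole candidate).
(6,5) = 1 (sole candidate).
(6,6) = 6 (sole candidate).
(1,3) = 5: row 1 has {1,2,6}; col 3 has {1,2,3,6}; region has {1,2,3,4,6} → only 5 remains.

5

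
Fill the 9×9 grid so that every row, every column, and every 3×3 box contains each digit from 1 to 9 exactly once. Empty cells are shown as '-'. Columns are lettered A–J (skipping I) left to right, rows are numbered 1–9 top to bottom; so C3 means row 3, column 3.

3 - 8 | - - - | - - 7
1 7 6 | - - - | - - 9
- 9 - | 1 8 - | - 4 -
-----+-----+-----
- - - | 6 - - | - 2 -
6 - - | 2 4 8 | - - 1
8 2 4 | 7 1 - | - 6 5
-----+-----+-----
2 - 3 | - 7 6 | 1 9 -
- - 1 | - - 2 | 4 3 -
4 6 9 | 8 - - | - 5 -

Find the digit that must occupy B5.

3

H1 = 1 (sole candidate).
H2 = 8 (sole candidate).
A3 = 5 (sole candidate).
C3 = 2 (sole candidate).
H5 = 7 (sole candidate).
J7 = 8 (sole candidate).
A8 = 7 (sole candidate).
J8 = 6 (sole candidate).
E9 = 3 (sole candidate).
F9 = 1 (sole candidate).
J9 = 2 (sole candidate).
B1 = 4 (sole candidate).
J3 = 3 (sole candidate).
A4 = 9 (sole candidate).
E4 = 5 (sole candidate).
F4 = 3 (sole candidate).
G4 = 8 (sole candidate).
J4 = 4 (sole candidate).
C5 = 5 (sole candidate).
F6 = 9 (sole candidate).
G6 = 3 (sole candidate).
B7 = 5 (sole candidate).
D7 = 4 (sole candidate).
B8 = 8 (sole candidate).
E8 = 9 (sole candidate).
G9 = 7 (sole candidate).
F1 = 5 (sole candidate).
D2 = 3 (sole candidate).
E2 = 2 (sole candidate).
F2 = 4 (sole candidate).
G2 = 5 (sole candidate).
F3 = 7 (sole candidate).
G3 = 6 (sole candidate).
B4 = 1 (sole candidate).
C4 = 7 (sole candidate).
B5 = 3: row 5 has {1,2,4,5,6,7,8}; col 2 has {1,2,4,5,6,7,8,9}; box has {1,2,4,5,6,7,8,9} → only 3 remains.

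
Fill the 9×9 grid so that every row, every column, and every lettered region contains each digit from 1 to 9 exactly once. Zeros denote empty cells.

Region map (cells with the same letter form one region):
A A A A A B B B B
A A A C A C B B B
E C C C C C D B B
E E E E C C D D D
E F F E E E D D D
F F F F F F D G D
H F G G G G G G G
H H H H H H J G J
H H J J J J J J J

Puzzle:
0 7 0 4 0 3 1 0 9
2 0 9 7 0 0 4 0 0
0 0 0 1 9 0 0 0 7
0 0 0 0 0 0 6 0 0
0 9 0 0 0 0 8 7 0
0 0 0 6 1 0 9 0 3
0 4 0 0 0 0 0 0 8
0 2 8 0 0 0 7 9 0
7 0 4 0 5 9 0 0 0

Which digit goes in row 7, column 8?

row 1, column 8 = 2 (hidden single in row 1).
row 2, column 2 = 1 (hidden single in row 2).
row 2, column 5 = 3 (hidden single in row 2).
row 4, column 3 = 7 (hidden single in row 4).
row 6, column 8 = 4 (hidden single in row 6).
row 6, column 6 = 7 (hidden single in row 6).
row 6, column 3 = 2 (hidden single in row 6).
row 7, column 5 = 7 (hidden single in row 7).
row 7, column 1 = 9 (hidden single in row 7).
row 4, column 4 = 9 (hidden single in row 4).
row 7, column 3 = 1 (hidden single in column 3).
row 9, column 4 = 8 (hidden single in column 4).
row 5, column 3 = 3 (hidden single in region F).
row 3, column 2 = 3 (hidden single in region C).
row 9, column 2 = 6 (sole candidate).
row 8, column 5 = 4 (sole candidate).
row 4, column 1 = 3 (hidden single in row 4).
row 8, column 4 = 3 (hidden single in row 8).
row 8, column 9 = 6 (hidden single in row 8).
row 2, column 9 = 5 (sole candidate).
Singles propagation stalls before the target is settled. Branch on row 1, column 3 (candidates {5,6}).
  Try row 1, column 3 = 6: this forces row 1, column 5=8, row 3, column 3=5, row 3, column 7=2, row 4, column 5=2, row 5, column 5=6; then column 1 has no cell left for 6 — contradiction.
So row 1, column 3 = 5.
row 3, column 3 = 6 (sole candidate).
row 3, column 8 = 8 (sole candidate).
row 2, column 6 = 8 (sole candidate).
row 2, column 8 = 6 (sole candidate).
row 4, column 5 = 2 (sole candidate).
row 5, column 5 = 6 (sole candidate).
row 1, column 5 = 8 (sole candidate).
row 1, column 1 = 6 (sole candidate).
row 3, column 7 = 2 (hidden single in row 3).
row 9, column 7 = 3 (sole candidate).
row 9, column 8 = 1 (sole candidate).
row 9, column 9 = 2 (sole candidate).
row 4, column 8 = 5 (sole candidate).
row 7, column 7 = 5 (sole candidate).
row 7, column 8 = 3: row 7 has {1,4,5,7,8,9}; col 8 has {1,2,4,5,6,7,8,9}; region has {1,4,5,7,8,9} → only 3 remains.

3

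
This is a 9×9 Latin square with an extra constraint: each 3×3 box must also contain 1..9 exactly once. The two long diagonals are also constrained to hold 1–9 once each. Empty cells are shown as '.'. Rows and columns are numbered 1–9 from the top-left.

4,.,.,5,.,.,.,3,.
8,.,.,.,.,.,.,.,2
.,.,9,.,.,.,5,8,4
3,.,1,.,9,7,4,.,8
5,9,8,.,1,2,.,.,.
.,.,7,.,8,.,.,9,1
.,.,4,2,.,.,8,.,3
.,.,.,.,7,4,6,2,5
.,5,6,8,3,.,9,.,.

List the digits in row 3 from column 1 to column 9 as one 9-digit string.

r1c3 = 2: row 1 has {3,4,5}; col 3 has {1,4,6,7,8,9}; box has {4,8,9} → only 2 remains.
r1c5 = 6: row 1 has {2,3,4,5}; col 5 has {1,3,7,8,9}; box has {5} → only 6 remains.
r1c9 = 9: row 1 has {2,3,4,5,6}; col 9 has {1,2,3,4,5,8}; box has {2,3,4,5,8}; anti-diagonal has {1,4,5,7} → only 9 remains.
r2c5 = 4: row 2 has {2,8}; col 5 has {1,3,6,7,8,9}; box has {5,6} → only 4 remains.
r2c8 = 6: row 2 has {2,4,8}; col 8 has {2,3,8,9}; box has {2,3,4,5,8,9}; anti-diagonal has {1,4,5,7,9} → only 6 remains.
r3c5 = 2: row 3 has {4,5,8,9}; col 5 has {1,3,4,6,7,8,9}; box has {4,5,6} → only 2 remains.
r4c4 = 6: row 4 has {1,3,4,7,8,9}; col 4 has {2,5,8}; box has {1,2,7,8,9}; main diagonal has {1,2,4,8,9} → only 6 remains.
r4c8 = 5: row 4 has {1,3,4,6,7,8,9}; col 8 has {2,3,6,8,9}; box has {1,4,8,9} → only 5 remains.
r5c8 = 7: row 5 has {1,2,5,8,9}; col 8 has {2,3,5,6,8,9}; box has {1,4,5,8,9} → only 7 remains.
r5c9 = 6: row 5 has {1,2,5,7,8,9}; col 9 has {1,2,3,4,5,8,9}; box has {1,4,5,7,8,9} → only 6 remains.
r6c4 = 3: row 6 has {1,7,8,9}; col 4 has {2,5,6,8}; box has {1,2,6,7,8,9}; anti-diagonal has {1,4,5,6,7,9} → only 3 remains.
r6c6 = 5: row 6 has {1,3,7,8,9}; col 6 has {2,4,7}; box has {1,2,3,6,7,8,9}; main diagonal has {1,2,4,6,8,9} → only 5 remains.
r6c7 = 2: row 6 has {1,3,5,7,8,9}; col 7 has {4,5,6,8,9}; box has {1,4,5,6,7,8,9} → only 2 remains.
r7c5 = 5: row 7 has {2,3,4,8}; col 5 has {1,2,3,4,6,7,8,9}; box has {2,3,4,7,8} → only 5 remains.
r7c8 = 1: row 7 has {2,3,4,5,8}; col 8 has {2,3,5,6,7,8,9}; box has {2,3,5,6,8,9} → only 1 remains.
r8c2 = 8: row 8 has {2,4,5,6,7}; col 2 has {5,9}; box has {4,5,6}; anti-diagonal has {1,3,4,5,6,7,9} → only 8 remains.
r8c3 = 3: row 8 has {2,4,5,6,7,8}; col 3 has {1,2,4,6,7,8,9}; box has {4,5,6,8} → only 3 remains.
r9c1 = 2: row 9 has {3,5,6,8,9}; col 1 has {3,4,5,8}; box has {3,4,5,6,8}; anti-diagonal has {1,3,4,5,6,7,8,9} → only 2 remains.
r9c6 = 1: row 9 has {2,3,5,6,8,9}; col 6 has {2,4,5,7}; box has {2,3,4,5,7,8} → only 1 remains.
r9c8 = 4: row 9 has {1,2,3,5,6,8,9}; col 8 has {1,2,3,5,6,7,8,9}; box has {1,2,3,5,6,8,9} → only 4 remains.
r9c9 = 7: row 9 has {1,2,3,4,5,6,8,9}; col 9 has {1,2,3,4,5,6,8,9}; box has {1,2,3,4,5,6,8,9}; main diagonal has {1,2,4,5,6,8,9} → only 7 remains.
r1c6 = 8: row 1 has {2,3,4,5,6,9}; col 6 has {1,2,4,5,7}; box has {2,4,5,6} → only 8 remains.
r2c2 = 3: row 2 has {2,4,6,8}; col 2 has {5,8,9}; box has {2,4,8,9}; main diagonal has {1,2,4,5,6,7,8,9} → only 3 remains.
r2c3 = 5: row 2 has {2,3,4,6,8}; col 3 has {1,2,3,4,6,7,8,9}; box has {2,3,4,8,9} → only 5 remains.
r2c6 = 9: row 2 has {2,3,4,5,6,8}; col 6 has {1,2,4,5,7,8}; box has {2,4,5,6,8} → only 9 remains.
r3c6 = 3: row 3 has {2,4,5,8,9}; col 6 has {1,2,4,5,7,8,9}; box has {2,4,5,6,8,9} → only 3 remains.
r4c2 = 2: row 4 has {1,3,4,5,6,7,8,9}; col 2 has {3,5,8,9}; box has {1,3,5,7,8,9} → only 2 remains.
r5c4 = 4: row 5 has {1,2,5,6,7,8,9}; col 4 has {2,3,5,6,8}; box has {1,2,3,5,6,7,8,9} → only 4 remains.
r5c7 = 3: row 5 has {1,2,4,5,6,7,8,9}; col 7 has {2,4,5,6,8,9}; box has {1,2,4,5,6,7,8,9} → only 3 remains.
r6c1 = 6: row 6 has {1,2,3,5,7,8,9}; col 1 has {2,3,4,5,8}; box has {1,2,3,5,7,8,9} → only 6 remains.
r6c2 = 4: row 6 has {1,2,3,5,6,7,8,9}; col 2 has {2,3,5,8,9}; box has {1,2,3,5,6,7,8,9} → only 4 remains.
r7c2 = 7: row 7 has {1,2,3,4,5,8}; col 2 has {2,3,4,5,8,9}; box has {2,3,4,5,6,8} → only 7 remains.
r7c6 = 6: row 7 has {1,2,3,4,5,7,8}; col 6 has {1,2,3,4,5,7,8,9}; box has {1,2,3,4,5,7,8} → only 6 remains.
r8c4 = 9: row 8 has {2,3,4,5,6,7,8}; col 4 has {2,3,4,5,6,8}; box has {1,2,3,4,5,6,7,8} → only 9 remains.
r1c2 = 1: row 1 has {2,3,4,5,6,8,9}; col 2 has {2,3,4,5,7,8,9}; box has {2,3,4,5,8,9} → only 1 remains.
r1c7 = 7: row 1 has {1,2,3,4,5,6,8,9}; col 7 has {2,3,4,5,6,8,9}; box has {2,3,4,5,6,8,9} → only 7 remains.
r2c7 = 1: row 2 has {2,3,4,5,6,8,9}; col 7 has {2,3,4,5,6,7,8,9}; box has {2,3,4,5,6,7,8,9} → only 1 remains.
r3c1 = 7: row 3 has {2,3,4,5,8,9}; col 1 has {2,3,4,5,6,8}; box has {1,2,3,4,5,8,9} → only 7 remains.
r3c2 = 6: row 3 has {2,3,4,5,7,8,9}; col 2 has {1,2,3,4,5,7,8,9}; box has {1,2,3,4,5,7,8,9} → only 6 remains.
r3c4 = 1: row 3 has {2,3,4,5,6,7,8,9}; col 4 has {2,3,4,5,6,8,9}; box has {2,3,4,5,6,8,9} → only 1 remains.

769123584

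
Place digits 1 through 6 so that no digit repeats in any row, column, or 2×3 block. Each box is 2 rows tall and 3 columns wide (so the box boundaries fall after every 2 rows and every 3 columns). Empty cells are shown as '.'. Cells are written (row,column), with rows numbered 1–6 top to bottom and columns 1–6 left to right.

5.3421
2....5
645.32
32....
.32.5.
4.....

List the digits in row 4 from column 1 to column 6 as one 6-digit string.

321546

(1,2) = 6: row 1 has {1,2,3,4,5}; col 2 has {2,3,4}; box has {2,3,5} → only 6 remains.
(2,2) = 1: row 2 has {2,5}; col 2 has {2,3,4,6}; box has {2,3,5,6} → only 1 remains.
(2,3) = 4: row 2 has {1,2,5}; col 3 has {2,3,5}; box has {1,2,3,5,6} → only 4 remains.
(2,5) = 6: row 2 has {1,2,4,5}; col 5 has {2,3,5}; box has {1,2,4,5} → only 6 remains.
(3,4) = 1: row 3 has {2,3,4,5,6}; col 4 has {4}; box has {2,3} → only 1 remains.
(4,3) = 1: row 4 has {2,3}; col 3 has {2,3,4,5}; box has {2,3,4,5,6} → only 1 remains.
(4,5) = 4: row 4 has {1,2,3}; col 5 has {2,3,5,6}; box has {1,2,3} → only 4 remains.
(4,6) = 6: row 4 has {1,2,3,4}; col 6 has {1,2,5}; box has {1,2,3,4} → only 6 remains.
(5,1) = 1: row 5 has {2,3,5}; col 1 has {2,3,4,5,6}; box has {2,3,4} → only 1 remains.
(5,4) = 6: row 5 has {1,2,3,5}; col 4 has {1,4}; box has {5} → only 6 remains.
(5,6) = 4: row 5 has {1,2,3,5,6}; col 6 has {1,2,5,6}; box has {5,6} → only 4 remains.
(6,2) = 5: row 6 has {4}; col 2 has {1,2,3,4,6}; box has {1,2,3,4} → only 5 remains.
(6,3) = 6: row 6 has {4,5}; col 3 has {1,2,3,4,5}; box has {1,2,3,4,5} → only 6 remains.
(6,5) = 1: row 6 has {4,5,6}; col 5 has {2,3,4,5,6}; box has {4,5,6} → only 1 remains.
(6,6) = 3: row 6 has {1,4,5,6}; col 6 has {1,2,4,5,6}; box has {1,4,5,6} → only 3 remains.
(2,4) = 3: row 2 has {1,2,4,5,6}; col 4 has {1,4,6}; box has {1,2,4,5,6} → only 3 remains.
(4,4) = 5: row 4 has {1,2,3,4,6}; col 4 has {1,3,4,6}; box has {1,2,3,4,6} → only 5 remains.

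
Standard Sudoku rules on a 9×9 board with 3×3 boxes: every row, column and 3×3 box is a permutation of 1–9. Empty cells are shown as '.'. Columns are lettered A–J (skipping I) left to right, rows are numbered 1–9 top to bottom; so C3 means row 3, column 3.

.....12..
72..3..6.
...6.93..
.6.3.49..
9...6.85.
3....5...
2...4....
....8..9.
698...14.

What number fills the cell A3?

F2 = 8 (sole candidate).
C1 = 6 (hidden single in row 1).
B1 = 3 (hidden single in row 1).
J1 = 9 (hidden single in row 1).
C2 = 9 (hidden single in row 2).
J2 = 1 (hidden single in row 2).
E3 = 2 (hidden single in row 3).
A4 = 8 (hidden single in row 4).
H1 = 8 (hidden single in row 1).
H3 = 7 (sole candidate).
H7 = 3 (sole candidate).
B3 = 8 (hidden single in row 3).
C4 = 5 (hidden single in row 4).
J5 = 3 (hidden single in row 5).
D6 = 8 (hidden single in row 6).
E6 = 9 (hidden single in row 6).
J7 = 8 (hidden single in row 7).
D7 = 9 (hidden single in row 7).
F9 = 3 (hidden single in row 9).
C8 = 3 (hidden single in row 8).
E4 = 1 (hidden single in column 5).
H4 = 2 (sole candidate).
J4 = 7 (sole candidate).
H6 = 1 (sole candidate).
C6 = 2 (hidden single in row 6).
B6 = 7 (hidden single in row 6).
C7 = 7 (hidden single in column 3).
F7 = 6 (sole candidate).
G7 = 5 (sole candidate).
J9 = 2 (sole candidate).
G2 = 4 (sole candidate).
J3 = 5 (sole candidate).
G6 = 6 (sole candidate).
J6 = 4 (sole candidate).
B7 = 1 (sole candidate).
G8 = 7 (sole candidate).
J8 = 6 (sole candidate).
D2 = 5 (sole candidate).
B5 = 4 (sole candidate).
C5 = 1 (sole candidate).
B8 = 5 (sole candidate).
F8 = 2 (sole candidate).
D9 = 7 (sole candidate).
E9 = 5 (sole candidate).
D1 = 4 (sole candidate).
E1 = 7 (sole candidate).
C3 = 4 (sole candidate).
D5 = 2 (sole candidate).
F5 = 7 (sole candidate).
A8 = 4 (sole candidate).
D8 = 1 (sole candidate).
A1 = 5 (sole candidate).
A3 = 1: row 3 has {2,3,4,5,6,7,8,9}; col 1 has {2,3,4,5,6,7,8,9}; box has {2,3,4,5,6,7,8,9} → only 1 remains.

1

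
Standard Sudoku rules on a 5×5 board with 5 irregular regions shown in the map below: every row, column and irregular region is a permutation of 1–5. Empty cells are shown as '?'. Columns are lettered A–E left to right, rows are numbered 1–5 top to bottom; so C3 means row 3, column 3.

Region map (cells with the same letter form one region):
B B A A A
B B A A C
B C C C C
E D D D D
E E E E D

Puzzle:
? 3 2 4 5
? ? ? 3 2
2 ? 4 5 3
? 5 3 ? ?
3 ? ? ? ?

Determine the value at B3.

1

A1 = 1 (sole candidate).
B2 = 4 (sole candidate).
C2 = 1 (sole candidate).
B3 = 1: row 3 has {2,3,4,5}; col 2 has {3,4,5}; region has {2,3,4,5} → only 1 remains.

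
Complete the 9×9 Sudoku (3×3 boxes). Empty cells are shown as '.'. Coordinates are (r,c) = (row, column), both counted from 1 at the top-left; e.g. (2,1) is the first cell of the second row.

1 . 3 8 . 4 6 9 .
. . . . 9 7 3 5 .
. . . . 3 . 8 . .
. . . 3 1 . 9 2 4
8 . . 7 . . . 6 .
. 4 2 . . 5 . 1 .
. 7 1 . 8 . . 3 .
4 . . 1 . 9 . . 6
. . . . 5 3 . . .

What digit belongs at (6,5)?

(1,5) = 2: row 1 has {1,3,4,6,8,9}; col 5 has {1,3,5,8,9}; box has {3,4,7,8,9} → only 2 remains.
(1,9) = 7: row 1 has {1,2,3,4,6,8,9}; col 9 has {4,6}; box has {3,5,6,8,9} → only 7 remains.
(2,4) = 6: row 2 has {3,5,7,9}; col 4 has {1,3,7,8}; box has {2,3,4,7,8,9} → only 6 remains.
(3,4) = 5: row 3 has {3,8}; col 4 has {1,3,6,7,8}; box has {2,3,4,6,7,8,9} → only 5 remains.
(3,6) = 1: row 3 has {3,5,8}; col 6 has {3,4,5,7,9}; box has {2,3,4,5,6,7,8,9} → only 1 remains.
(3,8) = 4: row 3 has {1,3,5,8}; col 8 has {1,2,3,5,6,9}; box has {3,5,6,7,8,9} → only 4 remains.
(3,9) = 2: row 3 has {1,3,4,5,8}; col 9 has {4,6,7}; box has {3,4,5,6,7,8,9} → only 2 remains.
(5,5) = 4: row 5 has {6,7,8}; col 5 has {1,2,3,5,8,9}; box has {1,3,5,7} → only 4 remains.
(5,6) = 2: row 5 has {4,6,7,8}; col 6 has {1,3,4,5,7,9}; box has {1,3,4,5,7} → only 2 remains.
(5,7) = 5: row 5 has {2,4,6,7,8}; col 7 has {3,6,8,9}; box has {1,2,4,6,9} → only 5 remains.
(5,9) = 3: row 5 has {2,4,5,6,7,8}; col 9 has {2,4,6,7}; box has {1,2,4,5,6,9} → only 3 remains.
(6,4) = 9: row 6 has {1,2,4,5}; col 4 has {1,3,5,6,7,8}; box has {1,2,3,4,5,7} → only 9 remains.
(6,5) = 6: row 6 has {1,2,4,5,9}; col 5 has {1,2,3,4,5,8,9}; box has {1,2,3,4,5,7,9} → only 6 remains.

6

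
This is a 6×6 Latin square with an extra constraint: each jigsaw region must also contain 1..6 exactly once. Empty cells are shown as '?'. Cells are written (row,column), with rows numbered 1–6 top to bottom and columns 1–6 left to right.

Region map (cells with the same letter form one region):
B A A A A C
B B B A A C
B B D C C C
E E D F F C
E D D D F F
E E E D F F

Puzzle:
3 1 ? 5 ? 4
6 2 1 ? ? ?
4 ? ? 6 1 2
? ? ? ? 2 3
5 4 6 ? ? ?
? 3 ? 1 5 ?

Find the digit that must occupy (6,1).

2

(1,3) = 2 (sole candidate).
(1,5) = 6 (sole candidate).
(2,6) = 5 (sole candidate).
(3,2) = 5 (sole candidate).
(3,3) = 3 (sole candidate).
(4,1) = 1 (sole candidate).
(4,2) = 6 (sole candidate).
(4,3) = 5 (sole candidate).
(4,4) = 4 (sole candidate).
(5,4) = 2 (sole candidate).
(5,5) = 3 (sole candidate).
(5,6) = 1 (sole candidate).
(6,1) = 2: row 6 has {1,3,5}; col 1 has {1,3,4,5,6}; region has {1,3,5,6} → only 2 remains.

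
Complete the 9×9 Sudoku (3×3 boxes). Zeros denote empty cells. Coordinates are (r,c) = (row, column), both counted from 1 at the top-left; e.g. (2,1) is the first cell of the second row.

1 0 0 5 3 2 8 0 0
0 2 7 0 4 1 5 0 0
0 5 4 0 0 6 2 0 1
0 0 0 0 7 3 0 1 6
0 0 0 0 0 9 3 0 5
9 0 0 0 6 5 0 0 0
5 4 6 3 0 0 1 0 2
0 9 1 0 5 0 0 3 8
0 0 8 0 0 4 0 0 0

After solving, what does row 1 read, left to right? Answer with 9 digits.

(1,2) = 6: row 1 has {1,2,3,5,8}; col 2 has {2,4,5,9}; box has {1,2,4,5,7} → only 6 remains.
(1,3) = 9: row 1 has {1,2,3,5,6,8}; col 3 has {1,4,6,7,8}; box has {1,2,4,5,6,7} → only 9 remains.
(4,2) = 8 (sole candidate).
(5,3) = 2 (sole candidate).
(6,3) = 3 (sole candidate).
(8,6) = 7 (sole candidate).
(4,1) = 4 (sole candidate).
(4,3) = 5 (sole candidate).
(4,4) = 2 (sole candidate).
(4,7) = 9 (sole candidate).
(7,6) = 8 (sole candidate).
(8,1) = 2 (sole candidate).
(8,4) = 6 (sole candidate).
(8,7) = 4 (sole candidate).
(6,7) = 7 (sole candidate).
(6,9) = 4 (sole candidate).
(7,5) = 9 (sole candidate).
(7,8) = 7 (sole candidate).
(9,4) = 1 (sole candidate).
(9,5) = 2 (sole candidate).
(9,7) = 6 (sole candidate).
(9,9) = 9 (sole candidate).
(1,8) = 4: row 1 has {1,2,3,5,6,8,9}; col 8 has {1,3,7}; box has {1,2,5,8} → only 4 remains.
(1,9) = 7: row 1 has {1,2,3,4,5,6,8,9}; col 9 has {1,2,4,5,6,8,9}; box has {1,2,4,5,8} → only 7 remains.

169532847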